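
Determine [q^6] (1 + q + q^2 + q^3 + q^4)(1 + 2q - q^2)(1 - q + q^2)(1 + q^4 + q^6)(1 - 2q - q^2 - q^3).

(1 + q + q^2 + q^3 + q^4) has coefficients 1,1,1,1,1 for degrees 0…4.
(1 + 2q - q^2) has coefficients 1,2,-1,0,0,0,0 for degrees 0…6.
Multiplying by (1 - q + q^2) gives running coefficients 1,1,-2,3,-1,0,0 for degrees 0…6.
Multiplying by (1 + q^4 + q^6) gives running coefficients 1,1,-2,3,0,1,-1 for degrees 0…6.
Finally multiplying by (1 - 2q - q^2 - q^3), the product of all factors after the first has coefficients 1,-1,-5,5,-5,0,-6 for degrees 0…6.
[q^6] = 1·(-6) + 1·0 + 1·(-5) + 1·5 + 1·(-5) = -11.

-11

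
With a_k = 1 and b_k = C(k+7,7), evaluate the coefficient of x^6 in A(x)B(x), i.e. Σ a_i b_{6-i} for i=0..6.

3003

The convolution is the x^6 coefficient of A(x)B(x).
Σ = 1·1716 + 1·792 + 1·330 + 1·120 + 1·36 + 1·8 + 1·1 = 3003.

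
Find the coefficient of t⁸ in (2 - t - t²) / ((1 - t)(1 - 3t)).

15309

The denominator gives the recurrence a_n = 4a_(n−1) − 3a_(n−2) for n ≥ 3; the numerator fixes a_0 = 2, a_1 = 7, a_2 = 21.
Iterating: 2, 7, 21, 63, 189, 567, 1701, 5103, 15309, so a_8 = 15309.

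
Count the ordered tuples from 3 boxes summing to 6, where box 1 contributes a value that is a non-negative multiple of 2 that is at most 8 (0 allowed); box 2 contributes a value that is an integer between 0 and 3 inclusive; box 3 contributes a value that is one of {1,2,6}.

The generating function for the choices is (1 + x^2 + x^4 + x^6 + x^8)·(1 + x + x^2 + x^3)·(x + x^2 + x^6); the count is [x^6].
(1 + x^2 + x^4 + x^6 + x^8) has coefficients 1,0,1,0,1,0,1 for degrees 0…6.
(1 + x + x^2 + x^3) has coefficients 1,1,1,1,0,0,0 for degrees 0…6.
Finally multiplying by (x + x^2 + x^6), the product of all factors after the first has coefficients 0,1,2,2,2,1,1 for degrees 0…6.
[x^6] = 1·1 + 1·2 + 1·2 + 1·0 = 5.

5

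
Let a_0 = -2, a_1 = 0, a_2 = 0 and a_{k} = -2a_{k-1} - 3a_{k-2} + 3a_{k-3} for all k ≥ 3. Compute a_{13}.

10614

The ordinary generating function has denominator 1 + 2y + 3y^2 - 3y^3.
Iterating the recurrence: a_0,…,a_{13} = -2, 0, 0, -6, 12, -6, -42, 138, -168, -204, 1326, -2544, 498, 10614.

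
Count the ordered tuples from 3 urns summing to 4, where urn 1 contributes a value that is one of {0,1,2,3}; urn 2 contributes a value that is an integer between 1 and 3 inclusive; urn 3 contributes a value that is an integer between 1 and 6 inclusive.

6

The generating function for the choices is (1 + t + t² + t³)·(t + t² + t³)·(t + t² + t³ + t⁴ + t⁵ + t⁶); the count is [t⁴].
(1 + t + t² + t³) has coefficients 1,1,1,1 for degrees 0…3.
(t + t² + t³) has coefficients 0,1,1,1,0 for degrees 0…4.
Finally multiplying by (t + t² + t³ + t⁴ + t⁵ + t⁶), the product of all factors after the first has coefficients 0,0,1,2,3 for degrees 0…4.
[t⁴] = 1·3 + 1·2 + 1·1 + 1·0 = 6.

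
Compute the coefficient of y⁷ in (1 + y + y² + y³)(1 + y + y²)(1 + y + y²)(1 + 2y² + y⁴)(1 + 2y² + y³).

(1 + y + y² + y³) has coefficients 1,1,1,1 for degrees 0…3.
(1 + y + y²) has coefficients 1,1,1,0,0,0,0,0 for degrees 0…7.
Multiplying by (1 + y + y²) gives running coefficients 1,2,3,2,1,0,0,0 for degrees 0…7.
Multiplying by (1 + 2y² + y⁴) gives running coefficients 1,2,5,6,8,6,5,2 for degrees 0…7.
Finally multiplying by (1 + 2y² + y³), the product of all factors after the first has coefficients 1,2,7,11,20,23,27,22 for degrees 0…7.
[y⁷] = 1·22 + 1·27 + 1·23 + 1·20 = 92.

92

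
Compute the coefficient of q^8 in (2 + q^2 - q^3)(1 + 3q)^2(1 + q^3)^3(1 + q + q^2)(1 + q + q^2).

318

(2 + q^2 - q^3) has coefficients 2,0,1,-1 for degrees 0…3.
(1 + 3q)^2 has coefficients 1,6,9,0,0,0,0,0,0 for degrees 0…8.
Multiplying by (1 + q^3)^3 gives running coefficients 1,6,9,3,18,27,3,18,27 for degrees 0…8.
Multiplying by (1 + q + q^2) gives running coefficients 1,7,16,18,30,48,48,48,48 for degrees 0…8.
Finally multiplying by (1 + q + q^2), the product of all factors after the first has coefficients 1,8,24,41,64,96,126,144,144 for degrees 0…8.
[q^8] = 2·144 + 1·126 − 1·96 = 318.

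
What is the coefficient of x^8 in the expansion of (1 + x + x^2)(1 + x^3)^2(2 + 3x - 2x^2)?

3

(1 + x + x^2) has coefficients 1,1,1 for degrees 0…2.
(1 + x^3)^2 has coefficients 1,0,0,2,0,0,1,0,0 for degrees 0…8.
Finally multiplying by (2 + 3x - 2x^2), the product of all factors after the first has coefficients 2,3,-2,4,6,-4,2,3,-2 for degrees 0…8.
[x^8] = 1·(-2) + 1·3 + 1·2 = 3.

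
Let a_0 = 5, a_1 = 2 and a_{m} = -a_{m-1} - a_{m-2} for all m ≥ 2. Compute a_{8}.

-7

The ordinary generating function has denominator 1 + t + t^2.
Iterating the recurrence: a_0,…,a_{8} = 5, 2, -7, 5, 2, -7, 5, 2, -7.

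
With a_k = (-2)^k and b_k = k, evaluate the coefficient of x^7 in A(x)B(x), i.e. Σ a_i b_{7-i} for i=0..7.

31

Write out a_i and b_{7-i} for i = 0,…,7 and sum the products.
Σ = 1·7 − 2·6 + 4·5 − 8·4 + 16·3 − 32·2 + 64·1 − 128·0 = 31.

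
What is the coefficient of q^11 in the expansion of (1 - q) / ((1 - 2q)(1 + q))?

682

Partial fractions give a closed form: a_n = (1/3)·2^n + (2/3)·(-1)^n.
At n = 11: a_11 = 682.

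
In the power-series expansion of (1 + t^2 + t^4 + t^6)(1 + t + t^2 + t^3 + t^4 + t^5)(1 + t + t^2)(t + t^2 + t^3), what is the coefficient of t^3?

(1 + t^2 + t^4 + t^6) has coefficients 1,0,1,0 for degrees 0…3.
(1 + t + t^2 + t^3 + t^4 + t^5) has coefficients 1,1,1,1 for degrees 0…3.
Multiplying by (1 + t + t^2) gives running coefficients 1,2,3,3 for degrees 0…3.
Finally multiplying by (t + t^2 + t^3), the product of all factors after the first has coefficients 0,1,3,6 for degrees 0…3.
[t^3] = 1·6 + 1·1 = 7.

7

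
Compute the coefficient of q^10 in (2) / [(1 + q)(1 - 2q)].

Partial fractions give a closed form: a_n = (2/3)·(-1)^n + (4/3)·2^n.
At n = 10: a_10 = 1366.

1366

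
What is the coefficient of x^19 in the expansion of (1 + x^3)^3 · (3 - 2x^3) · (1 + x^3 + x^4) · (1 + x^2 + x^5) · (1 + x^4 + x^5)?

-7

(1 + x^3)^3 has coefficients 1,0,0,3,0,0,3,0,0,1 for degrees 0…9.
(3 - 2x^3) has coefficients 3,0,0,-2,0,0,0,0,0,0,0,0,0,0,0,0,0,0,0,0 for degrees 0…19.
Multiplying by (1 + x^3 + x^4) gives running coefficients 3,0,0,1,3,0,-2,-2,0,0,0,0,0,0,0,0,0,0,0,0 for degrees 0…19.
Multiplying by (1 + x^2 + x^5) gives running coefficients 3,0,3,1,3,4,1,-2,-1,1,0,-2,-2,0,0,0,0,0,0,0 for degrees 0…19.
Finally multiplying by (1 + x^4 + x^5), the product of all factors after the first has coefficients 3,0,3,1,6,7,4,2,3,8,5,-3,-5,0,1,-2,-4,-2,0,0 for degrees 0…19.
[x^19] = 1·0 + 3·(-4) + 3·0 + 1·5 = -7.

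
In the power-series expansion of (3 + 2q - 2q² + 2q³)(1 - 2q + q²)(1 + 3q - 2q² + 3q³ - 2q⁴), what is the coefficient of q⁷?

(3 + 2q - 2q² + 2q³) has coefficients 3,2,-2,2 for degrees 0…3.
(1 - 2q + q²) has coefficients 1,-2,1,0,0,0,0,0 for degrees 0…7.
Finally multiplying by (1 + 3q - 2q² + 3q³ - 2q⁴), the product of all factors after the first has coefficients 1,1,-7,10,-10,7,-2,0 for degrees 0…7.
[q⁷] = 3·0 + 2·(-2) − 2·7 + 2·(-10) = -38.

-38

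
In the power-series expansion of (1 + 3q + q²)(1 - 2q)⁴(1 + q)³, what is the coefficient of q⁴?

38

(1 + 3q + q²) has coefficients 1,3,1 for degrees 0…2.
(1 - 2q)⁴ has coefficients 1,-8,24,-32,16 for degrees 0…4.
Finally multiplying by (1 + q)³, the product of all factors after the first has coefficients 1,-5,3,17,-16 for degrees 0…4.
[q⁴] = 1·(-16) + 3·17 + 1·3 = 38.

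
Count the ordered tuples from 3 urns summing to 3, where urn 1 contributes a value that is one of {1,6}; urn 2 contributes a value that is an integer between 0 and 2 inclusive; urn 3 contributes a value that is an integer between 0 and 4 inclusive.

3

The generating function for the choices is (q + q⁶)·(1 + q + q²)·(1 + q + q² + q³ + q⁴); the count is [q³].
(q + q⁶) has coefficients 0,1,0,0 for degrees 0…3.
(1 + q + q²) has coefficients 1,1,1,0 for degrees 0…3.
Finally multiplying by (1 + q + q² + q³ + q⁴), the product of all factors after the first has coefficients 1,2,3,3 for degrees 0…3.
[q³] = 1·3 = 3.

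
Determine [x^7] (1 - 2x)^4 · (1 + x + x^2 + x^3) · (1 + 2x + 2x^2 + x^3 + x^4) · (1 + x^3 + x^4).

-11

(1 - 2x)^4 has coefficients 1,-8,24,-32,16 for degrees 0…4.
(1 + x + x^2 + x^3) has coefficients 1,1,1,1,0,0,0,0 for degrees 0…7.
Multiplying by (1 + 2x + 2x^2 + x^3 + x^4) gives running coefficients 1,3,5,6,6,4,2,1 for degrees 0…7.
Finally multiplying by (1 + x^3 + x^4), the product of all factors after the first has coefficients 1,3,5,7,10,12,13,13 for degrees 0…7.
[x^7] = 1·13 − 8·13 + 24·12 − 32·10 + 16·7 = -11.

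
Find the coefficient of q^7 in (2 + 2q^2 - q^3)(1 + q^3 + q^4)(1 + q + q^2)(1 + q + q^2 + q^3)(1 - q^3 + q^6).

7

(2 + 2q^2 - q^3) has coefficients 2,0,2,-1 for degrees 0…3.
(1 + q^3 + q^4) has coefficients 1,0,0,1,1,0,0,0 for degrees 0…7.
Multiplying by (1 + q + q^2) gives running coefficients 1,1,1,1,2,2,1,0 for degrees 0…7.
Multiplying by (1 + q + q^2 + q^3) gives running coefficients 1,2,3,4,5,6,6,5 for degrees 0…7.
Finally multiplying by (1 - q^3 + q^6), the product of all factors after the first has coefficients 1,2,3,3,3,3,3,2 for degrees 0…7.
[q^7] = 2·2 + 2·3 − 1·3 = 7.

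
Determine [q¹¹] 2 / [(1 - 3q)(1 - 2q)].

1054690

Partial fractions give a closed form: a_n = (6)·3^n + (-4)·2^n.
At n = 11: a_11 = 1054690.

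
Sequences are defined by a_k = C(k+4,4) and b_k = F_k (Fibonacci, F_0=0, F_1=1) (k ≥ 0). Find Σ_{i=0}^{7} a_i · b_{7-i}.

709

The convolution is the x^7 coefficient of A(x)B(x).
Σ = 1·13 + 5·8 + 15·5 + 35·3 + 70·2 + 126·1 + 210·1 + 330·0 = 709.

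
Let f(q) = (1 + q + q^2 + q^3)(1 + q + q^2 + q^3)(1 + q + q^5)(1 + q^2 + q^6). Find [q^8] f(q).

14

(1 + q + q^2 + q^3) has coefficients 1,1,1,1 for degrees 0…3.
(1 + q + q^2 + q^3) has coefficients 1,1,1,1,0,0,0,0,0 for degrees 0…8.
Multiplying by (1 + q + q^5) gives running coefficients 1,2,2,2,1,1,1,1,1 for degrees 0…8.
Finally multiplying by (1 + q^2 + q^6), the product of all factors after the first has coefficients 1,2,3,4,3,3,3,4,4 for degrees 0…8.
[q^8] = 1·4 + 1·4 + 1·3 + 1·3 = 14.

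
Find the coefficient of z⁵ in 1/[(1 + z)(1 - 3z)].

Partial fractions give a closed form: a_n = (1/4)·(-1)^n + (3/4)·3^n.
At n = 5: a_5 = 182.

182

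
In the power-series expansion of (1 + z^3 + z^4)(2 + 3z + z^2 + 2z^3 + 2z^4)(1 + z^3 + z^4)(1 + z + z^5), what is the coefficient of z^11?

(1 + z^3 + z^4) has coefficients 1,0,0,1,1 for degrees 0…4.
(2 + 3z + z^2 + 2z^3 + 2z^4) has coefficients 2,3,1,2,2,0,0,0,0,0,0,0 for degrees 0…11.
Multiplying by (1 + z^3 + z^4) gives running coefficients 2,3,1,4,7,4,3,4,2,0,0,0 for degrees 0…11.
Finally multiplying by (1 + z + z^5), the product of all factors after the first has coefficients 2,5,4,5,11,13,10,8,10,9,4,3 for degrees 0…11.
[z^11] = 1·3 + 1·10 + 1·8 = 21.

21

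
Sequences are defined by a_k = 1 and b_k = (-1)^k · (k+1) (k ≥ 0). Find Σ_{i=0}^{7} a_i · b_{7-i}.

The convolution is the x^7 coefficient of A(x)B(x).
Σ = 1·(-8) + 1·7 + 1·(-6) + 1·5 + 1·(-4) + 1·3 + 1·(-2) + 1·1 = -4.

-4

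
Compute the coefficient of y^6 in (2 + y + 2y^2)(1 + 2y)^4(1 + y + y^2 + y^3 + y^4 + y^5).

403

(2 + y + 2y^2) has coefficients 2,1,2 for degrees 0…2.
(1 + 2y)^4 has coefficients 1,8,24,32,16,0,0 for degrees 0…6.
Finally multiplying by (1 + y + y^2 + y^3 + y^4 + y^5), the product of all factors after the first has coefficients 1,9,33,65,81,81,80 for degrees 0…6.
[y^6] = 2·80 + 1·81 + 2·81 = 403.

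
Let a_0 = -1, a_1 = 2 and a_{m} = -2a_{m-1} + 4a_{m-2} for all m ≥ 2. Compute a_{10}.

The ordinary generating function has denominator 1 + 2z - 4z^2.
Iterating the recurrence: a_0,…,a_{10} = -1, 2, -8, 24, -80, 256, -832, 2688, -8704, 28160, -91136.

-91136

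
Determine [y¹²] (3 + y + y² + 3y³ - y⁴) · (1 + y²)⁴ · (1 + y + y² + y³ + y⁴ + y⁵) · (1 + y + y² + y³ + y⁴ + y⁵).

417

(3 + y + y² + 3y³ - y⁴) has coefficients 3,1,1,3,-1 for degrees 0…4.
(1 + y²)⁴ has coefficients 1,0,4,0,6,0,4,0,1,0,0,0,0 for degrees 0…12.
Multiplying by (1 + y + y² + y³ + y⁴ + y⁵) gives running coefficients 1,1,5,5,11,11,14,14,11,11,5,5,1 for degrees 0…12.
Finally multiplying by (1 + y + y² + y³ + y⁴ + y⁵), the product of all factors after the first has coefficients 1,2,7,12,23,34,47,60,66,72,66,60,47 for degrees 0…12.
[y¹²] = 3·47 + 1·60 + 1·66 + 3·72 − 1·66 = 417.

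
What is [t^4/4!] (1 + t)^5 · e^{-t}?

-19

The EGF product rule gives c_4 = Σ_{k_1+k_2=4} C(4; k_1,k_2) · ∏ g_i(k_i), where (1+t)^5 gives the falling factorial (5)_k; e^{-t} gives (-1)^k.
g_1(k) for k = 0…4: 1, 5, 20, 60, 120.
g_2(k) for k = 0…4: 1, -1, 1, -1, 1.
c_4 = Σ_k C(4,k)·g_1(k)·g_2(4−k) = 1·1·1 + 4·5·(-1) + 6·20·1 + 4·60·(-1) + 1·120·1 = 1 − 20 + 120 − 240 + 120 = -19.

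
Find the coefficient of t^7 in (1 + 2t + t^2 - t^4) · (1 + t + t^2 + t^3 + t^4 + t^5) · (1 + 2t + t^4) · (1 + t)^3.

(1 + 2t + t^2 - t^4) has coefficients 1,2,1,0,-1 for degrees 0…4.
(1 + t + t^2 + t^3 + t^4 + t^5) has coefficients 1,1,1,1,1,1,0,0 for degrees 0…7.
Multiplying by (1 + 2t + t^4) gives running coefficients 1,3,3,3,4,4,3,1 for degrees 0…7.
Finally multiplying by (1 + t)^3, the product of all factors after the first has coefficients 1,6,15,22,25,28,30,26 for degrees 0…7.
[t^7] = 1·26 + 2·30 + 1·28 − 1·22 = 92.

92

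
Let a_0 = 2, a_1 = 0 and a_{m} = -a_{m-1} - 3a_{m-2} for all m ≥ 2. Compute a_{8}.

The ordinary generating function has denominator 1 + q + 3q^2.
Iterating the recurrence: a_0,…,a_{8} = 2, 0, -6, 6, 12, -30, -6, 96, -78.

-78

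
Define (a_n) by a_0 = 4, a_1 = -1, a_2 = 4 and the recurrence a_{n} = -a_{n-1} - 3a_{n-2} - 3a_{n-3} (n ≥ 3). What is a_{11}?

-733

The ordinary generating function has denominator 1 + y + 3y^2 + 3y^3.
Iterating the recurrence: a_0,…,a_{11} = 4, -1, 4, -13, 4, 23, 4, -85, 4, 239, 4, -733.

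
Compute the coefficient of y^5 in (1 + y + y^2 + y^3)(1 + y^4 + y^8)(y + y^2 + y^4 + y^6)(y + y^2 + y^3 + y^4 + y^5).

(1 + y + y^2 + y^3) has coefficients 1,1,1,1 for degrees 0…3.
(1 + y^4 + y^8) has coefficients 1,0,0,0,1,0 for degrees 0…5.
Multiplying by (y + y^2 + y^4 + y^6) gives running coefficients 0,1,1,0,1,1 for degrees 0…5.
Finally multiplying by (y + y^2 + y^3 + y^4 + y^5), the product of all factors after the first has coefficients 0,0,1,2,2,3 for degrees 0…5.
[y^5] = 1·3 + 1·2 + 1·2 + 1·1 = 8.

8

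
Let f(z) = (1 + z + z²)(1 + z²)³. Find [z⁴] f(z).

6

(1 + z + z²) has coefficients 1,1,1 for degrees 0…2.
(1 + z²)³ has coefficients 1,0,3,0,3 for degrees 0…4.
[z⁴] = 1·3 + 1·0 + 1·3 = 6.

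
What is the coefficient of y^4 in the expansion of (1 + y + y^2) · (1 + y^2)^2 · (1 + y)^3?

(1 + y + y^2) has coefficients 1,1,1 for degrees 0…2.
(1 + y^2)^2 has coefficients 1,0,2,0,1 for degrees 0…4.
Finally multiplying by (1 + y)^3, the product of all factors after the first has coefficients 1,3,5,7,7 for degrees 0…4.
[y^4] = 1·7 + 1·7 + 1·5 = 19.

19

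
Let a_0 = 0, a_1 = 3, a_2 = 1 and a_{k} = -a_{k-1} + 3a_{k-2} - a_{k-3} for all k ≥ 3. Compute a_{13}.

The ordinary generating function has denominator 1 + q - 3q^2 + q^3.
Iterating the recurrence: a_0,…,a_{13} = 0, 3, 1, 8, -8, 31, -63, 164, -384, 939, -2255, 5456, -13160, 31783.

31783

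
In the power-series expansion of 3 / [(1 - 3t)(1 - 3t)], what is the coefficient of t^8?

177147

The denominator gives the recurrence a_n = 6a_(n−1) − 9a_(n−2) for n ≥ 2; the numerator fixes a_0 = 3, a_1 = 18.
Iterating: 3, 18, 81, 324, 1215, 4374, 15309, 52488, 177147, so a_8 = 177147.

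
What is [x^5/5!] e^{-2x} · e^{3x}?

The EGF product rule gives c_5 = Σ_{k_1+k_2=5} C(5; k_1,k_2) · ∏ g_i(k_i), where e^{-2x} gives (-2)^k; e^{3x} gives (3)^k.
g_1(k) for k = 0…5: 1, -2, 4, -8, 16, -32.
g_2(k) for k = 0…5: 1, 3, 9, 27, 81, 243.
c_5 = Σ_k C(5,k)·g_1(k)·g_2(5−k) = 1·1·243 + 5·(-2)·81 + 10·4·27 + 10·(-8)·9 + 5·16·3 + 1·(-32)·1 = 243 − 810 + 1080 − 720 + 240 − 32 = 1.

1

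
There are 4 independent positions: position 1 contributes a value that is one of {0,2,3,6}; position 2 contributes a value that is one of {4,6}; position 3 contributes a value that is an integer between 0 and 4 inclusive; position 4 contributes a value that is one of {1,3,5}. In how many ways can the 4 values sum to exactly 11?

The generating function for the choices is (1 + y² + y³ + y⁶)·(y⁴ + y⁶)·(1 + y + y² + y³ + y⁴)·(y + y³ + y⁵); the count is [y¹¹].
(1 + y² + y³ + y⁶) has coefficients 1,0,1,1,0,0,1 for degrees 0…6.
(y⁴ + y⁶) has coefficients 0,0,0,0,1,0,1,0,0,0,0,0 for degrees 0…11.
Multiplying by (1 + y + y² + y³ + y⁴) gives running coefficients 0,0,0,0,1,1,2,2,2,1,1,0 for degrees 0…11.
Finally multiplying by (y + y³ + y⁵), the product of all factors after the first has coefficients 0,0,0,0,0,1,1,3,3,5,4,5 for degrees 0…11.
[y¹¹] = 1·5 + 1·5 + 1·3 + 1·1 = 14.

14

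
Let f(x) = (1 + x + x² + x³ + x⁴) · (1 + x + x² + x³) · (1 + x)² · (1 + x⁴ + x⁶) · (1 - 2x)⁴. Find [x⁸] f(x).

-13

(1 + x + x² + x³ + x⁴) has coefficients 1,1,1,1,1 for degrees 0…4.
(1 + x + x² + x³) has coefficients 1,1,1,1,0,0,0,0,0 for degrees 0…8.
Multiplying by (1 + x)² gives running coefficients 1,3,4,4,3,1,0,0,0 for degrees 0…8.
Multiplying by (1 + x⁴ + x⁶) gives running coefficients 1,3,4,4,4,4,5,7,7 for degrees 0…8.
Finally multiplying by (1 - 2x)⁴, the product of all factors after the first has coefficients 1,-5,4,12,-12,-12,5,-1,7 for degrees 0…8.
[x⁸] = 1·7 + 1·(-1) + 1·5 + 1·(-12) + 1·(-12) = -13.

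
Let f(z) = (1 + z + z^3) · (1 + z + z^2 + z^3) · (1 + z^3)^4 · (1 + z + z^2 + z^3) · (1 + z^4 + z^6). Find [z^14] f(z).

195

(1 + z + z^3) has coefficients 1,1,0,1 for degrees 0…3.
(1 + z + z^2 + z^3) has coefficients 1,1,1,1,0,0,0,0,0,0,0,0,0,0,0 for degrees 0…14.
Multiplying by (1 + z^3)^4 gives running coefficients 1,1,1,5,4,4,10,6,6,10,4,4,5,1,1 for degrees 0…14.
Multiplying by (1 + z + z^2 + z^3) gives running coefficients 1,2,3,8,11,14,23,24,26,32,26,24,23,14,11 for degrees 0…14.
Finally multiplying by (1 + z^4 + z^6), the product of all factors after the first has coefficients 1,2,3,8,12,16,27,34,40,54,60,62,72,70,63 for degrees 0…14.
[z^14] = 1·63 + 1·70 + 1·62 = 195.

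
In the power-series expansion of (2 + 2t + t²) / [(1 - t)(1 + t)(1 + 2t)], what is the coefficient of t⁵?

-52

Partial fractions give a closed form: a_n = (5/6)·1^n + (-1/2)·(-1)^n + (5/3)·(-2)^n.
At n = 5: a_5 = -52.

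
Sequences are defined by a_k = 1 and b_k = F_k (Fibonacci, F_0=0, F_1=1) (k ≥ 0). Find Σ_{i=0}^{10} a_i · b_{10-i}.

This is [x^10] in the product of the two ordinary generating functions.
Σ = 1·55 + 1·34 + 1·21 + 1·13 + 1·8 + 1·5 + 1·3 + 1·2 + 1·1 + 1·1 + 1·0 = 143.

143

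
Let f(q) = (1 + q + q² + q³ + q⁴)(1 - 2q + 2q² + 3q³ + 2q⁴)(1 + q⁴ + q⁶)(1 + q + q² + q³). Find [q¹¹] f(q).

41

(1 + q + q² + q³ + q⁴) has coefficients 1,1,1,1,1 for degrees 0…4.
(1 - 2q + 2q² + 3q³ + 2q⁴) has coefficients 1,-2,2,3,2,0,0,0,0,0,0,0 for degrees 0…11.
Multiplying by (1 + q⁴ + q⁶) gives running coefficients 1,-2,2,3,3,-2,3,1,4,3,2,0 for degrees 0…11.
Finally multiplying by (1 + q + q² + q³), the product of all factors after the first has coefficients 1,-1,1,4,6,6,7,5,6,11,10,9 for degrees 0…11.
[q¹¹] = 1·9 + 1·10 + 1·11 + 1·6 + 1·5 = 41.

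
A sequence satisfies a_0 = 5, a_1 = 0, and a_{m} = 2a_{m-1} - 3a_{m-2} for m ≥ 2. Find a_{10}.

The ordinary generating function has denominator 1 - 2q + 3q^2.
Iterating the recurrence: a_0,…,a_{10} = 5, 0, -15, -30, -15, 60, 165, 150, -195, -840, -1095.

-1095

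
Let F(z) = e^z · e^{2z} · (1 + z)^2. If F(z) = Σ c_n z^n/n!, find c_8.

82377

The EGF product rule gives c_8 = Σ_{k_1+k_2+k_3=8} C(8; k_1,k_2,k_3) · ∏ g_i(k_i), where e^z gives (1)^k; e^{2z} gives (2)^k; (1+z)^2 gives the falling factorial (2)_k.
g_1(k) for k = 0…8: 1, 1, 1, 1, 1, 1, 1, 1, 1.
g_2(k) for k = 0…8: 1, 2, 4, 8, 16, 32, 64, 128, 256.
g_3(k) for k = 0…8: 1, 2, 2, 0, 0, 0, 0, 0, 0.
First combine the last two factors: h(k) = Σ_j C(k,j)·g_2(j)·g_3(k−j) for k = 0…8: 1, 4, 14, 44, 128, 352, 928, 2368, 5888.
c_8 = Σ_k C(8,k)·g_1(k)·h(8−k) = 1·1·5888 + 8·1·2368 + 28·1·928 + 56·1·352 + 70·1·128 + 56·1·44 + 28·1·14 + 8·1·4 + 1·1·1 = 5888 + 18944 + 25984 + 19712 + 8960 + 2464 + 392 + 32 + 1 = 82377.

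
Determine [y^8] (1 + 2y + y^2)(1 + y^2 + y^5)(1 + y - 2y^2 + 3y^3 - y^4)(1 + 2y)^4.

(1 + 2y + y^2) has coefficients 1,2,1 for degrees 0…2.
(1 + y^2 + y^5) has coefficients 1,0,1,0,0,1,0,0,0 for degrees 0…8.
Multiplying by (1 + y - 2y^2 + 3y^3 - y^4) gives running coefficients 1,1,-1,4,-3,4,0,-2,3 for degrees 0…8.
Finally multiplying by (1 + 2y)^4, the product of all factors after the first has coefficients 1,9,31,52,53,60,72,62,67 for degrees 0…8.
[y^8] = 1·67 + 2·62 + 1·72 = 263.

263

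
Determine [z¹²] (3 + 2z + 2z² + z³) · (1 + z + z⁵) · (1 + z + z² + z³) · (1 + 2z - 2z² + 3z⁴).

(3 + 2z + 2z² + z³) has coefficients 3,2,2,1 for degrees 0…3.
(1 + z + z⁵) has coefficients 1,1,0,0,0,1,0,0,0,0,0,0,0 for degrees 0…12.
Multiplying by (1 + z + z² + z³) gives running coefficients 1,2,2,2,1,1,1,1,1,0,0,0,0 for degrees 0…12.
Finally multiplying by (1 + 2z - 2z² + 3z⁴), the product of all factors after the first has coefficients 1,4,4,2,4,5,7,7,4,3,1,3,3 for degrees 0…12.
[z¹²] = 3·3 + 2·3 + 2·1 + 1·3 = 20.

20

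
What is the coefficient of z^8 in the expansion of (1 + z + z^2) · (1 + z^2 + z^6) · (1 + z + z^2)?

3

(1 + z + z^2) has coefficients 1,1,1 for degrees 0…2.
(1 + z^2 + z^6) has coefficients 1,0,1,0,0,0,1,0,0 for degrees 0…8.
Finally multiplying by (1 + z + z^2), the product of all factors after the first has coefficients 1,1,2,1,1,0,1,1,1 for degrees 0…8.
[z^8] = 1·1 + 1·1 + 1·1 = 3.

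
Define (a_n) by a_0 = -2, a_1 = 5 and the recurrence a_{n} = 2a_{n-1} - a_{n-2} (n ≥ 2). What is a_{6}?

The ordinary generating function has denominator 1 - 2z + z^2.
Iterating the recurrence: a_0,…,a_{6} = -2, 5, 12, 19, 26, 33, 40.

40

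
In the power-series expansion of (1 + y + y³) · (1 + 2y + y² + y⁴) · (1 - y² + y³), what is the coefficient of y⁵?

(1 + y + y³) has coefficients 1,1,0,1 for degrees 0…3.
(1 + 2y + y² + y⁴) has coefficients 1,2,1,0,1,0 for degrees 0…5.
Finally multiplying by (1 - y² + y³), the product of all factors after the first has coefficients 1,2,0,-1,2,1 for degrees 0…5.
[y⁵] = 1·1 + 1·2 + 1·0 = 3.

3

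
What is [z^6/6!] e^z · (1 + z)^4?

1045

The EGF product rule gives c_6 = Σ_{k_1+k_2=6} C(6; k_1,k_2) · ∏ g_i(k_i), where e^z gives (1)^k; (1+z)^4 gives the falling factorial (4)_k.
g_1(k) for k = 0…6: 1, 1, 1, 1, 1, 1, 1.
g_2(k) for k = 0…6: 1, 4, 12, 24, 24, 0, 0.
c_6 = Σ_k C(6,k)·g_1(k)·g_2(6−k) = 15·1·24 + 20·1·24 + 15·1·12 + 6·1·4 + 1·1·1 = 360 + 480 + 180 + 24 + 1 = 1045.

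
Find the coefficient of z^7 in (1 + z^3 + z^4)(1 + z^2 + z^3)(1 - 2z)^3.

-7

(1 + z^3 + z^4) has coefficients 1,0,0,1,1 for degrees 0…4.
(1 + z^2 + z^3) has coefficients 1,0,1,1,0,0,0,0 for degrees 0…7.
Finally multiplying by (1 - 2z)^3, the product of all factors after the first has coefficients 1,-6,13,-13,6,4,-8,0 for degrees 0…7.
[z^7] = 1·0 + 1·6 + 1·(-13) = -7.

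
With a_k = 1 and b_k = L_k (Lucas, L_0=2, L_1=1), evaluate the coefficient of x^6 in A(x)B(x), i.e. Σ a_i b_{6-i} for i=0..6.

This is [x^6] in the product of the two ordinary generating functions.
Σ = 1·18 + 1·11 + 1·7 + 1·4 + 1·3 + 1·1 + 1·2 = 46.

46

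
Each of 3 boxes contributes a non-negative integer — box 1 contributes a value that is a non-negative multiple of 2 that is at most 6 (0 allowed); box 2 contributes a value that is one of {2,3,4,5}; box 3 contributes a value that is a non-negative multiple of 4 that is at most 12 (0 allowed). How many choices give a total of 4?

2

The generating function for the choices is (1 + y^2 + y^4 + y^6)·(y^2 + y^3 + y^4 + y^5)·(1 + y^4 + y^8 + y^12); the count is [y^4].
(1 + y^2 + y^4 + y^6) has coefficients 1,0,1,0,1 for degrees 0…4.
(y^2 + y^3 + y^4 + y^5) has coefficients 0,0,1,1,1 for degrees 0…4.
Finally multiplying by (1 + y^4 + y^8 + y^12), the product of all factors after the first has coefficients 0,0,1,1,1 for degrees 0…4.
[y^4] = 1·1 + 1·1 + 1·0 = 2.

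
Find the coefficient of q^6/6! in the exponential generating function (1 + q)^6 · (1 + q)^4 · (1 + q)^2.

The EGF product rule gives c_6 = Σ_{k_1+k_2+k_3=6} C(6; k_1,k_2,k_3) · ∏ g_i(k_i), where (1+q)^6 gives the falling factorial (6)_k; (1+q)^4 gives the falling factorial (4)_k; (1+q)^2 gives the falling factorial (2)_k.
g_1(k) for k = 0…6: 1, 6, 30, 120, 360, 720, 720.
g_2(k) for k = 0…6: 1, 4, 12, 24, 24, 0, 0.
g_3(k) for k = 0…6: 1, 2, 2, 0, 0, 0, 0.
First combine the last two factors: h(k) = Σ_j C(k,j)·g_2(j)·g_3(k−j) for k = 0…6: 1, 6, 30, 120, 360, 720, 720.
c_6 = Σ_k C(6,k)·g_1(k)·h(6−k) = 1·1·720 + 6·6·720 + 15·30·360 + 20·120·120 + 15·360·30 + 6·720·6 + 1·720·1 = 720 + 25920 + 162000 + 288000 + 162000 + 25920 + 720 = 665280.

665280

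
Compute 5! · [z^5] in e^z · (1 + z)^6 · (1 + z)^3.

The EGF product rule gives c_5 = Σ_{k_1+k_2+k_3=5} C(5; k_1,k_2,k_3) · ∏ g_i(k_i), where e^z gives (1)^k; (1+z)^6 gives the falling factorial (6)_k; (1+z)^3 gives the falling factorial (3)_k.
g_1(k) for k = 0…5: 1, 1, 1, 1, 1, 1.
g_2(k) for k = 0…5: 1, 6, 30, 120, 360, 720.
g_3(k) for k = 0…5: 1, 3, 6, 6, 0, 0.
First combine the last two factors: h(k) = Σ_j C(k,j)·g_2(j)·g_3(k−j) for k = 0…5: 1, 9, 72, 504, 3024, 15120.
c_5 = Σ_k C(5,k)·g_1(k)·h(5−k) = 1·1·15120 + 5·1·3024 + 10·1·504 + 10·1·72 + 5·1·9 + 1·1·1 = 15120 + 15120 + 5040 + 720 + 45 + 1 = 36046.

36046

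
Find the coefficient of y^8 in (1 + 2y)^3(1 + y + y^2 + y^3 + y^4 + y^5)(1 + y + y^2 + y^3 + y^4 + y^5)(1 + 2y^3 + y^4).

432

(1 + 2y)^3 has coefficients 1,6,12,8 for degrees 0…3.
(1 + y + y^2 + y^3 + y^4 + y^5) has coefficients 1,1,1,1,1,1,0,0,0 for degrees 0…8.
Multiplying by (1 + y + y^2 + y^3 + y^4 + y^5) gives running coefficients 1,2,3,4,5,6,5,4,3 for degrees 0…8.
Finally multiplying by (1 + 2y^3 + y^4), the product of all factors after the first has coefficients 1,2,3,6,10,14,16,18,20 for degrees 0…8.
[y^8] = 1·20 + 6·18 + 12·16 + 8·14 = 432.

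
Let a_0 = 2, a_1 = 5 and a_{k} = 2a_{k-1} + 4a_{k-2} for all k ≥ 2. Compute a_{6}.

1920

The ordinary generating function has denominator 1 - 2x - 4x^2.
Iterating the recurrence: a_0,…,a_{6} = 2, 5, 18, 56, 184, 592, 1920.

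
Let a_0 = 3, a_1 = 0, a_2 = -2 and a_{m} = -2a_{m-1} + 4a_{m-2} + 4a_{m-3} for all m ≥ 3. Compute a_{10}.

The ordinary generating function has denominator 1 + 2z - 4z^2 - 4z^3.
Iterating the recurrence: a_0,…,a_{10} = 3, 0, -2, 16, -40, 136, -368, 1120, -3168, 9344, -26880.

-26880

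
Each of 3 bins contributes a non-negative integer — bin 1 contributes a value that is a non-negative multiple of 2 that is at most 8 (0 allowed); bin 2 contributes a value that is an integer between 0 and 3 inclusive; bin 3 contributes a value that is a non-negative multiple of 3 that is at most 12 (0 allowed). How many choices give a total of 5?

4

The generating function for the choices is (1 + y^2 + y^4 + y^6 + y^8)·(1 + y + y^2 + y^3)·(1 + y^3 + y^6 + y^9 + y^12); the count is [y^5].
(1 + y^2 + y^4 + y^6 + y^8) has coefficients 1,0,1,0,1,0 for degrees 0…5.
(1 + y + y^2 + y^3) has coefficients 1,1,1,1,0,0 for degrees 0…5.
Finally multiplying by (1 + y^3 + y^6 + y^9 + y^12), the product of all factors after the first has coefficients 1,1,1,2,1,1 for degrees 0…5.
[y^5] = 1·1 + 1·2 + 1·1 = 4.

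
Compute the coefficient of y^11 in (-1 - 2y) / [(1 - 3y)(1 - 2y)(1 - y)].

Partial fractions give a closed form: a_n = (-15/2)·3^n + (8)·2^n + (-3/2)·1^n.
At n = 11: a_11 = -1312220.

-1312220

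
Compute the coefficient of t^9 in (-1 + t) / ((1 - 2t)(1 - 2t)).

-2816

The denominator gives the recurrence a_n = 4a_(n−1) − 4a_(n−2) for n ≥ 2; the numerator fixes a_0 = -1, a_1 = -3.
Iterating: -1, -3, -8, -20, -48, -112, -256, -576, -1280, -2816, so a_9 = -2816.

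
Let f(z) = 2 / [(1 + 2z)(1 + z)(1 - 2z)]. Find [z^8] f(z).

682

Partial fractions give a closed form: a_n = (2)·(-2)^n + (-2/3)·(-1)^n + (2/3)·2^n.
At n = 8: a_8 = 682.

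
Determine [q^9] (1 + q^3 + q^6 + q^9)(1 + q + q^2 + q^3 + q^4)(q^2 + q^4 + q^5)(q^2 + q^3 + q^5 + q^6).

11

(1 + q^3 + q^6 + q^9) has coefficients 1,0,0,1,0,0,1,0,0,1 for degrees 0…9.
(1 + q + q^2 + q^3 + q^4) has coefficients 1,1,1,1,1,0,0,0,0,0 for degrees 0…9.
Multiplying by (q^2 + q^4 + q^5) gives running coefficients 0,0,1,1,2,3,3,2,2,1 for degrees 0…9.
Finally multiplying by (q^2 + q^3 + q^5 + q^6), the product of all factors after the first has coefficients 0,0,0,0,1,2,3,6,8,8 for degrees 0…9.
[q^9] = 1·8 + 1·3 + 1·0 + 1·0 = 11.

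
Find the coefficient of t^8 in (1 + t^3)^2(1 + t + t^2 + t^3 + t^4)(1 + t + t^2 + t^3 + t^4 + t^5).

15

(1 + t^3)^2 has coefficients 1,0,0,2,0,0,1 for degrees 0…6.
(1 + t + t^2 + t^3 + t^4) has coefficients 1,1,1,1,1,0,0,0,0 for degrees 0…8.
Finally multiplying by (1 + t + t^2 + t^3 + t^4 + t^5), the product of all factors after the first has coefficients 1,2,3,4,5,5,4,3,2 for degrees 0…8.
[t^8] = 1·2 + 2·5 + 1·3 = 15.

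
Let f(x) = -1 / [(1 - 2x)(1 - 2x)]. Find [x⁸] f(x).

-2304

The denominator gives the recurrence a_n = 4a_(n−1) − 4a_(n−2) for n ≥ 2; the numerator fixes a_0 = -1, a_1 = -4.
Iterating: -1, -4, -12, -32, -80, -192, -448, -1024, -2304, so a_8 = -2304.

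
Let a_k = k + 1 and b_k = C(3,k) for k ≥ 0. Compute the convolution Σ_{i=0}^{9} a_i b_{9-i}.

This is [x^9] in the product of the two ordinary generating functions.
Σ = 1·0 + 2·0 + 3·0 + 4·0 + 5·0 + 6·0 + 7·1 + 8·3 + 9·3 + 10·1 = 68.

68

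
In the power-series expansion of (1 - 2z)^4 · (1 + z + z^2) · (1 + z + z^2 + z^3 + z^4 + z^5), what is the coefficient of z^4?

3

(1 - 2z)^4 has coefficients 1,-8,24,-32,16 for degrees 0…4.
(1 + z + z^2) has coefficients 1,1,1,0,0 for degrees 0…4.
Finally multiplying by (1 + z + z^2 + z^3 + z^4 + z^5), the product of all factors after the first has coefficients 1,2,3,3,3 for degrees 0…4.
[z^4] = 1·3 − 8·3 + 24·3 − 32·2 + 16·1 = 3.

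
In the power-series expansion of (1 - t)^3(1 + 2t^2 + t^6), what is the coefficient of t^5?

-2

(1 - t)^3 has coefficients 1,-3,3,-1 for degrees 0…3.
(1 + 2t^2 + t^6) has coefficients 1,0,2,0,0,0 for degrees 0…5.
[t^5] = 1·0 − 3·0 + 3·0 − 1·2 = -2.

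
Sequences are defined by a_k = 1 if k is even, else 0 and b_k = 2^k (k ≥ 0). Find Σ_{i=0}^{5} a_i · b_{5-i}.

42

This is [x^5] in the product of the two ordinary generating functions.
Σ = 1·32 + 0·16 + 1·8 + 0·4 + 1·2 + 0·1 = 42.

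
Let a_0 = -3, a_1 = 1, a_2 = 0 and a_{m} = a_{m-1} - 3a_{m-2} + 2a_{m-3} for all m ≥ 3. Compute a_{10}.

257

The ordinary generating function has denominator 1 - x + 3x^2 - 2x^3.
Iterating the recurrence: a_0,…,a_{10} = -3, 1, 0, -9, -7, 20, 23, -51, -80, 119, 257.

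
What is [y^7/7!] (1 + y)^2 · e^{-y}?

The EGF product rule gives c_7 = Σ_{k_1+k_2=7} C(7; k_1,k_2) · ∏ g_i(k_i), where (1+y)^2 gives the falling factorial (2)_k; e^{-y} gives (-1)^k.
g_1(k) for k = 0…7: 1, 2, 2, 0, 0, 0, 0, 0.
g_2(k) for k = 0…7: 1, -1, 1, -1, 1, -1, 1, -1.
c_7 = Σ_k C(7,k)·g_1(k)·g_2(7−k) = 1·1·(-1) + 7·2·1 + 21·2·(-1) = −1 + 14 − 42 = -29.

-29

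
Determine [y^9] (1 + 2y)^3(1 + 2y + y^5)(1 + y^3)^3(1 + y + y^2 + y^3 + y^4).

460

(1 + 2y)^3 has coefficients 1,6,12,8 for degrees 0…3.
(1 + 2y + y^5) has coefficients 1,2,0,0,0,1,0,0,0,0 for degrees 0…9.
Multiplying by (1 + y^3)^3 gives running coefficients 1,2,0,3,6,1,3,6,3,1 for degrees 0…9.
Finally multiplying by (1 + y + y^2 + y^3 + y^4), the product of all factors after the first has coefficients 1,3,3,6,12,12,13,19,19,14 for degrees 0…9.
[y^9] = 1·14 + 6·19 + 12·19 + 8·13 = 460.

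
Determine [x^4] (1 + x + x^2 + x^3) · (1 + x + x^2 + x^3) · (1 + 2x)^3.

(1 + x + x^2 + x^3) has coefficients 1,1,1,1 for degrees 0…3.
(1 + x + x^2 + x^3) has coefficients 1,1,1,1,0 for degrees 0…4.
Finally multiplying by (1 + 2x)^3, the product of all factors after the first has coefficients 1,7,19,27,26 for degrees 0…4.
[x^4] = 1·26 + 1·27 + 1·19 + 1·7 = 79.

79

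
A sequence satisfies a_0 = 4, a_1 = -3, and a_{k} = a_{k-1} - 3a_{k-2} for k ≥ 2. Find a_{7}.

-231

The ordinary generating function has denominator 1 - t + 3t^2.
Iterating the recurrence: a_0,…,a_{7} = 4, -3, -15, -6, 39, 57, -60, -231.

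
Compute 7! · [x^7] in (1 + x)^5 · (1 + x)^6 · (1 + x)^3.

The EGF product rule gives c_7 = Σ_{k_1+k_2+k_3=7} C(7; k_1,k_2,k_3) · ∏ g_i(k_i), where (1+x)^5 gives the falling factorial (5)_k; (1+x)^6 gives the falling factorial (6)_k; (1+x)^3 gives the falling factorial (3)_k.
g_1(k) for k = 0…7: 1, 5, 20, 60, 120, 120, 0, 0.
g_2(k) for k = 0…7: 1, 6, 30, 120, 360, 720, 720, 0.
g_3(k) for k = 0…7: 1, 3, 6, 6, 0, 0, 0, 0.
First combine the last two factors: h(k) = Σ_j C(k,j)·g_2(j)·g_3(k−j) for k = 0…7: 1, 9, 72, 504, 3024, 15120, 60480, 181440.
c_7 = Σ_k C(7,k)·g_1(k)·h(7−k) = 1·1·181440 + 7·5·60480 + 21·20·15120 + 35·60·3024 + 35·120·504 + 21·120·72 = 181440 + 2116800 + 6350400 + 6350400 + 2116800 + 181440 = 17297280.

17297280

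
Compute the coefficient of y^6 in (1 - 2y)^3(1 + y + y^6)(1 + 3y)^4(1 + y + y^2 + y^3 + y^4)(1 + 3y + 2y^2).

(1 - 2y)^3 has coefficients 1,-6,12,-8 for degrees 0…3.
(1 + y + y^6) has coefficients 1,1,0,0,0,0,1 for degrees 0…6.
Multiplying by (1 + 3y)^4 gives running coefficients 1,13,66,162,189,81,1 for degrees 0…6.
Multiplying by (1 + y + y^2 + y^3 + y^4) gives running coefficients 1,14,80,242,431,511,499 for degrees 0…6.
Finally multiplying by (1 + 3y + 2y^2), the product of all factors after the first has coefficients 1,17,124,510,1317,2288,2894 for degrees 0…6.
[y^6] = 1·2894 − 6·2288 + 12·1317 − 8·510 = 890.

890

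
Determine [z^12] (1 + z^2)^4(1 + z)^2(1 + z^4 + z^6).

15

(1 + z^2)^4 has coefficients 1,0,4,0,6,0,4,0,1 for degrees 0…8.
(1 + z)^2 has coefficients 1,2,1,0,0,0,0,0,0,0,0,0,0 for degrees 0…12.
Finally multiplying by (1 + z^4 + z^6), the product of all factors after the first has coefficients 1,2,1,0,1,2,2,2,1,0,0,0,0 for degrees 0…12.
[z^12] = 1·0 + 4·0 + 6·1 + 4·2 + 1·1 = 15.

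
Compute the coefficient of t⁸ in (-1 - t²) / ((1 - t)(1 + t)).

-2

The denominator gives the recurrence a_n = a_(n−2) for n ≥ 3; the numerator fixes a_0 = -1, a_1 = 0, a_2 = -2.
Iterating: -1, 0, -2, 0, -2, 0, -2, 0, -2, so a_8 = -2.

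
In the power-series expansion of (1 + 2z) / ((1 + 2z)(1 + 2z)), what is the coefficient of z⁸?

The denominator gives the recurrence a_n = −4a_(n−1) − 4a_(n−2) for n ≥ 2; the numerator fixes a_0 = 1, a_1 = -2.
Iterating: 1, -2, 4, -8, 16, -32, 64, -128, 256, so a_8 = 256.

256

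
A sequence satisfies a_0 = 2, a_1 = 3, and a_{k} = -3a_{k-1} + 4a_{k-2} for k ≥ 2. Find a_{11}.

838863

The ordinary generating function has denominator 1 + 3y - 4y^2.
Iterating the recurrence: a_0,…,a_{11} = 2, 3, -1, 15, -49, 207, -817, 3279, -13105, 52431, -209713, 838863.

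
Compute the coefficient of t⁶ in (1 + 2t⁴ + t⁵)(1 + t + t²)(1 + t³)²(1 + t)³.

33

(1 + 2t⁴ + t⁵) has coefficients 1,0,0,0,2,1 for degrees 0…5.
(1 + t + t²) has coefficients 1,1,1,0,0,0,0 for degrees 0…6.
Multiplying by (1 + t³)² gives running coefficients 1,1,1,2,2,2,1 for degrees 0…6.
Finally multiplying by (1 + t)³, the product of all factors after the first has coefficients 1,4,7,9,12,15,15 for degrees 0…6.
[t⁶] = 1·15 + 2·7 + 1·4 = 33.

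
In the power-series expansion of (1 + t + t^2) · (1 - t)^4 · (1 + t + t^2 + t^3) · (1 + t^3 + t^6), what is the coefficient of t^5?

2

(1 + t + t^2) has coefficients 1,1,1 for degrees 0…2.
(1 - t)^4 has coefficients 1,-4,6,-4,1,0 for degrees 0…5.
Multiplying by (1 + t + t^2 + t^3) gives running coefficients 1,-3,3,-1,-1,3 for degrees 0…5.
Finally multiplying by (1 + t^3 + t^6), the product of all factors after the first has coefficients 1,-3,3,0,-4,6 for degrees 0…5.
[t^5] = 1·6 + 1·(-4) + 1·0 = 2.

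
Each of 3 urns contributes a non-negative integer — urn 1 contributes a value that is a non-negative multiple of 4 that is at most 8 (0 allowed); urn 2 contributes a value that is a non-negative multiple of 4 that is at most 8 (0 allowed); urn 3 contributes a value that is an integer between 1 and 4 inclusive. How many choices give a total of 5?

2

The generating function for the choices is (1 + y⁴ + y⁸)·(1 + y⁴ + y⁸)·(y + y² + y³ + y⁴); the count is [y⁵].
(1 + y⁴ + y⁸) has coefficients 1,0,0,0,1,0 for degrees 0…5.
(1 + y⁴ + y⁸) has coefficients 1,0,0,0,1,0 for degrees 0…5.
Finally multiplying by (y + y² + y³ + y⁴), the product of all factors after the first has coefficients 0,1,1,1,1,1 for degrees 0…5.
[y⁵] = 1·1 + 1·1 = 2.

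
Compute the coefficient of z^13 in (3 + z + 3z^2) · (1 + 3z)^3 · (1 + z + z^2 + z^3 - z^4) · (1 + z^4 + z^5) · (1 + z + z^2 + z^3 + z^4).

1493

(3 + z + 3z^2) has coefficients 3,1,3 for degrees 0…2.
(1 + 3z)^3 has coefficients 1,9,27,27,0,0,0,0,0,0,0,0,0,0 for degrees 0…13.
Multiplying by (1 + z + z^2 + z^3 - z^4) gives running coefficients 1,10,37,64,62,45,0,-27,0,0,0,0,0,0 for degrees 0…13.
Multiplying by (1 + z^4 + z^5) gives running coefficients 1,10,37,64,63,56,47,74,126,107,45,-27,-27,0 for degrees 0…13.
Finally multiplying by (1 + z + z^2 + z^3 + z^4), the product of all factors after the first has coefficients 1,11,48,112,175,230,267,304,366,410,399,325,224,98 for degrees 0…13.
[z^13] = 3·98 + 1·224 + 3·325 = 1493.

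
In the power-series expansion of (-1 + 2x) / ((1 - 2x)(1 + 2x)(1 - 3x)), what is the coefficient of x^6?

Partial fractions give a closed form: a_n = (-2/5)·(-2)^n + (-3/5)·3^n.
At n = 6: a_6 = -463.

-463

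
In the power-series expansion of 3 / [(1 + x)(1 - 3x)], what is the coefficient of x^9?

Partial fractions give a closed form: a_n = (3/4)·(-1)^n + (9/4)·3^n.
At n = 9: a_9 = 44286.

44286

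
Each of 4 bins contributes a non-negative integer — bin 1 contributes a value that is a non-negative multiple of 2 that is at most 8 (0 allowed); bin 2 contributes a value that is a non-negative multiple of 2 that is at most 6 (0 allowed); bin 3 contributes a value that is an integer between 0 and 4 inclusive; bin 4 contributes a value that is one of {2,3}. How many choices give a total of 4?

4

The generating function for the choices is (1 + z^2 + z^4 + z^6 + z^8)·(1 + z^2 + z^4 + z^6)·(1 + z + z^2 + z^3 + z^4)·(z^2 + z^3); the count is [z^4].
(1 + z^2 + z^4 + z^6 + z^8) has coefficients 1,0,1,0,1 for degrees 0…4.
(1 + z^2 + z^4 + z^6) has coefficients 1,0,1,0,1 for degrees 0…4.
Multiplying by (1 + z + z^2 + z^3 + z^4) gives running coefficients 1,1,2,2,3 for degrees 0…4.
Finally multiplying by (z^2 + z^3), the product of all factors after the first has coefficients 0,0,1,2,3 for degrees 0…4.
[z^4] = 1·3 + 1·1 + 1·0 = 4.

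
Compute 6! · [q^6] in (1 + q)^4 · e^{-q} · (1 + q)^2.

-185

The EGF product rule gives c_6 = Σ_{k_1+k_2+k_3=6} C(6; k_1,k_2,k_3) · ∏ g_i(k_i), where (1+q)^4 gives the falling factorial (4)_k; e^{-q} gives (-1)^k; (1+q)^2 gives the falling factorial (2)_k.
g_1(k) for k = 0…6: 1, 4, 12, 24, 24, 0, 0.
g_2(k) for k = 0…6: 1, -1, 1, -1, 1, -1, 1.
g_3(k) for k = 0…6: 1, 2, 2, 0, 0, 0, 0.
First combine the last two factors: h(k) = Σ_j C(k,j)·g_2(j)·g_3(k−j) for k = 0…6: 1, 1, -1, -1, 5, -11, 19.
c_6 = Σ_k C(6,k)·g_1(k)·h(6−k) = 1·1·19 + 6·4·(-11) + 15·12·5 + 20·24·(-1) + 15·24·(-1) = 19 − 264 + 900 − 480 − 360 = -185.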